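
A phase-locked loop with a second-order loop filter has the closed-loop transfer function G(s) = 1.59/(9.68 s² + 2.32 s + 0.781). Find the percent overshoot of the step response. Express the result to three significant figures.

%OS ≈ 23.2%

Dividing through by 9.68: denominator becomes s² + 0.2397 s + 0.08068.
So ω_n = √0.08068 = 0.284 rad/s and ζ = 0.2397/(2·0.284) = 0.422.
%OS = 100·exp(−πζ/√(1−ζ²)) = 23.2%.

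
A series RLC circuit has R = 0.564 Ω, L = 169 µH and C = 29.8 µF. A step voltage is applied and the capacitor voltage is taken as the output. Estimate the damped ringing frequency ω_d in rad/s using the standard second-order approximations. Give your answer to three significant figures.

ω_d ≈ 14000 rad/s

For a series RLC circuit (capacitor voltage as output), ω_n = 1/√(LC) = 1/√(169 µH · 29.8 µF) = 14100 rad/s.
ζ = (R/2)·√(C/L) = (0.564/2)·√(29.8 µF/169 µH) = 0.118.
ω_d = 14100·√(1 − 0.118²) = 14000 rad/s.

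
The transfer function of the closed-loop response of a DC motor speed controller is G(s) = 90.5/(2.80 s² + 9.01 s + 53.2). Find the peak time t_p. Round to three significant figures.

Dividing through by 2.80: denominator becomes s² + 3.218 s + 19.00.
So ω_n = √19.00 = 4.36 rad/s and ζ = 3.218/(2·4.36) = 0.369.
ω_d = ω_n√(1−ζ²) = 4.05 rad/s. t_p = π/ω_d = 0.775 s.

t_p ≈ 0.775 s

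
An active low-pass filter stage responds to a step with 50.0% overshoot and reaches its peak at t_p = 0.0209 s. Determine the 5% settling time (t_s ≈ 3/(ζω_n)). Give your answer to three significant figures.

ζ from %OS: ζ = |ln 0.500|/√(π²+ln²0.500) = 0.215.
t_p = π/ω_d ⇒ ω_d = 150 rad/s; then ω_n = ω_d/√(1−ζ²) = 154 rad/s.
t_s ≈ 3/(ζω_n) = 3/(0.215·154) = 0.0905 s.

t_s ≈ 0.0905 s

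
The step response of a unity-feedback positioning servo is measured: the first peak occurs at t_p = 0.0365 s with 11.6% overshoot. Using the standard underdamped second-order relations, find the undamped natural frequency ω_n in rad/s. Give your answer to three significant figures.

ζ from %OS: ζ = |ln 0.116|/√(π²+ln²0.116) = 0.566.
From t_p = π/ω_d, ω_d = π/0.0365 = 86.1 rad/s, so ω_n = ω_d/√(1−ζ²) = 104 rad/s.

ω_n ≈ 104 rad/s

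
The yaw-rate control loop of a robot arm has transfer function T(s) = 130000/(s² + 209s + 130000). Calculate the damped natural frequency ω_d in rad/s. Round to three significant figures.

Comparing the denominator to s² + 2ζω_n s + ω_n²: ω_n = √130000 = 361 rad/s, and 2ζω_n = 209 so ζ = 209/(2·361) = 0.290.
ω_d = ω_n√(1−ζ²) = 345 rad/s.

ω_d ≈ 345 rad/s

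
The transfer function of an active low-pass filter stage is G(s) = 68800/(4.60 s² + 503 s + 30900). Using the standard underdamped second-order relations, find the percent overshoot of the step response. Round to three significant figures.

%OS ≈ 6.00%

Dividing through by 4.60: denominator becomes s² + 109.3 s + 6717.
So ω_n = √6717 = 82.0 rad/s and ζ = 109.3/(2·82.0) = 0.667.
Overshoot: exp(−π·0.667/√(1−0.667²)) = 0.0600, i.e. 6.00%.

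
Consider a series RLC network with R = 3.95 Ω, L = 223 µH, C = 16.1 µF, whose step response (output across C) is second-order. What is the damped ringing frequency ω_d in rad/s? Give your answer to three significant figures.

ω_d ≈ 14100 rad/s

For a series RLC circuit (capacitor voltage as output), ω_n = 1/√(LC) = 1/√(223 µH · 16.1 µF) = 16700 rad/s.
ζ = (R/2)·√(C/L) = (3.95/2)·√(16.1 µF/223 µH) = 0.531.
The damped frequency ω_d = ω_n√(1−ζ²) = 14100 rad/s.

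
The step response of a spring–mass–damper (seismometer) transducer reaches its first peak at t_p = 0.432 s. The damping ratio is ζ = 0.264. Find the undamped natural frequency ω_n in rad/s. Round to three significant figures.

ω_n ≈ 7.54 rad/s

Peak time t_p = π/ω_d, so ω_d = π/t_p = π/0.432 = 7.27 rad/s.
ω_n = ω_d/√(1−ζ²) = 7.27/√0.930 = 7.54 rad/s.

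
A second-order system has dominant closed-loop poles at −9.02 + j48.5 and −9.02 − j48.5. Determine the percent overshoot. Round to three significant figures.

The poles are at −σ ± jω_d with σ = 9.02 and ω_d = 48.5, so ω_n = √(σ²+ω_d²) = 49.3 rad/s and ζ = σ/ω_n = 0.183.
%OS = 100 e^{−πζ/√(1−ζ²)} with ζ = 0.183 gives 55.8%.

%OS ≈ 55.8%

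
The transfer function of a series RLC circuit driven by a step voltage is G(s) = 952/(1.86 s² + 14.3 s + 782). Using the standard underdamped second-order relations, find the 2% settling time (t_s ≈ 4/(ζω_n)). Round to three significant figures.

t_s ≈ 1.04 s

Dividing through by 1.86: denominator becomes s² + 7.688 s + 420.4.
So ω_n = √420.4 = 20.5 rad/s and ζ = 7.688/(2·20.5) = 0.187.
t_s ≈ 4/(ζω_n) = 1.04 s.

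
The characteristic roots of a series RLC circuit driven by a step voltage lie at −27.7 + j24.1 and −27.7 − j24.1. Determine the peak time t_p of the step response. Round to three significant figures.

t_p = π/ω_d with ω_d = 24.1 (the imaginary part), so t_p = 0.130 s.

t_p ≈ 0.130 s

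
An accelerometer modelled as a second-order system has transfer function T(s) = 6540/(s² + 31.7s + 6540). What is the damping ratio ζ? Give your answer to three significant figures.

ζ ≈ 0.196

Matching coefficients with s² + 2ζω_n s + ω_n² gives ω_n² = 6540 ⇒ ω_n = 80.9 rad/s, and ζ = 31.7/(2ω_n) = 0.196.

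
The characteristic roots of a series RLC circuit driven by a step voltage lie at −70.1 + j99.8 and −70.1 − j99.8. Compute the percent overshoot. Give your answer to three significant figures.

The poles are at −σ ± jω_d with σ = 70.1 and ω_d = 99.8, so ω_n = √(σ²+ω_d²) = 122 rad/s and ζ = σ/ω_n = 0.575.
Overshoot: exp(−π·0.575/√(1−0.575²)) = 0.110, i.e. 11.0%.

%OS ≈ 11.0%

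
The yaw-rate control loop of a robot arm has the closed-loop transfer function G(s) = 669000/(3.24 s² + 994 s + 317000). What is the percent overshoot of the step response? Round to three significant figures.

%OS ≈ 17.1%

Dividing through by 3.24: denominator becomes s² + 306.8 s + 97840.
So ω_n = √97840 = 313 rad/s and ζ = 306.8/(2·313) = 0.490.
%OS = 100 e^{−πζ/√(1−ζ²)} with ζ = 0.490 gives 17.1%.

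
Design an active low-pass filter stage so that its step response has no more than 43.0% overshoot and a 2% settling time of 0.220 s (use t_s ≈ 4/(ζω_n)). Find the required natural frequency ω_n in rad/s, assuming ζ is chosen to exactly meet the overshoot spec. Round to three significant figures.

ω_n ≈ 70.1 rad/s

Inverting the overshoot relation: ζ = |ln 0.430|/√(π² + ln²0.430) = 0.259.
From t_s ≈ 4/(ζω_n): ω_n = 4/(ζ·t_s) = 4/(0.259·0.220) = 70.1 rad/s.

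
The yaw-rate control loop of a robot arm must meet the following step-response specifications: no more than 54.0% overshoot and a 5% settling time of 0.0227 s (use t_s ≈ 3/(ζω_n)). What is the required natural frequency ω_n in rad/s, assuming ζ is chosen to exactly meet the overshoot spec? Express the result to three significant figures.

ω_n ≈ 687 rad/s

ζ = −ln(OS)/√(π² + (ln OS)²). With OS = 0.540, ln OS = −0.6162 and ζ = 0.6162/3.201 = 0.192.
Then ω_n = 3/(ζ t_s) = 3/(0.192 × 0.0227) = 687 rad/s.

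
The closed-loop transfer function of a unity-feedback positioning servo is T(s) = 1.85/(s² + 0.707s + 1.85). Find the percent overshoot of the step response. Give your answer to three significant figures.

%OS ≈ 42.9%

ω_n = √1.85 = 1.36 rad/s; ζ = 0.707/(2·1.36) = 0.260.
Overshoot: exp(−π·0.260/√(1−0.260²)) = 0.429, i.e. 42.9%.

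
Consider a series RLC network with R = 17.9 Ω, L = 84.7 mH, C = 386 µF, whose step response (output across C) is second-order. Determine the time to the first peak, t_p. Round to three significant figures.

For a series RLC circuit (capacitor voltage as output), ω_n = 1/√(LC) = 1/√(84.7 mH · 386 µF) = 175 rad/s.
ζ = (R/2)·√(C/L) = (17.9/2)·√(386 µF/84.7 mH) = 0.604.
ω_d = 175·√(1 − 0.604²) = 139 rad/s. t_p = π/ω_d = 0.0225 s.

t_p ≈ 0.0225 s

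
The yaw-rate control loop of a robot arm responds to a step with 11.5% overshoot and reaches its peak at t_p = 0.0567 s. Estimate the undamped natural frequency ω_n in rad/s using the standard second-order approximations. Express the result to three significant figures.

ω_n ≈ 67.3 rad/s

From the overshoot, ζ = −ln(OS)/√(π²+ln²(OS)) = 0.567.
From t_p = π/ω_d, ω_d = π/0.0567 = 55.4 rad/s, so ω_n = ω_d/√(1−ζ²) = 67.3 rad/s.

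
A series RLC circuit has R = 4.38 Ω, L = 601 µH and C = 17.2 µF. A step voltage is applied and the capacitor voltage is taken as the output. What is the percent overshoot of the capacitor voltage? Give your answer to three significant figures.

For a series RLC circuit (capacitor voltage as output), ω_n = 1/√(LC) = 1/√(601 µH · 17.2 µF) = 9840 rad/s.
ζ = (R/2)·√(C/L) = (4.38/2)·√(17.2 µF/601 µH) = 0.370.
%OS = 100·exp(−πζ/√(1−ζ²)) = 28.6%.

%OS ≈ 28.6%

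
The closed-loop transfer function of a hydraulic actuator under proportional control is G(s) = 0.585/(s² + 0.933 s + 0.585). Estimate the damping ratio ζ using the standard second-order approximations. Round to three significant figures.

Matching coefficients with s² + 2ζω_n s + ω_n² gives ω_n² = 0.585 ⇒ ω_n = 0.765 rad/s, and ζ = 0.933/(2ω_n) = 0.610.

ζ ≈ 0.610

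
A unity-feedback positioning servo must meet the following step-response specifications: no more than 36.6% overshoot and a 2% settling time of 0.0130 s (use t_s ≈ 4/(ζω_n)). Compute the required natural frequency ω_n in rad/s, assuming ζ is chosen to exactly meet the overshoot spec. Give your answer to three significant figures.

ω_n ≈ 1010 rad/s

From %OS = 100·exp(−πζ/√(1−ζ²)), invert to get ζ = −ln(OS)/√(π² + ln²(OS)) with OS = 0.366.
−ln 0.366 = 1.005, so ζ = 1.005/√(π² + 1.010) = 0.305.
From t_s ≈ 4/(ζω_n): ω_n = 4/(ζ·t_s) = 4/(0.305·0.0130) = 1010 rad/s.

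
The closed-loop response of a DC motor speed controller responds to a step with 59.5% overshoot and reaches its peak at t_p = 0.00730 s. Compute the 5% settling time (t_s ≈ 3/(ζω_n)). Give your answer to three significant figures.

From the overshoot, ζ = −ln(OS)/√(π²+ln²(OS)) = 0.163.
From t_p = π/ω_d, ω_d = π/0.00730 = 430 rad/s, so ω_n = ω_d/√(1−ζ²) = 436 rad/s.
t_s ≈ 3/(ζω_n) = 3/(0.163·436) = 0.0422 s.

t_s ≈ 0.0422 s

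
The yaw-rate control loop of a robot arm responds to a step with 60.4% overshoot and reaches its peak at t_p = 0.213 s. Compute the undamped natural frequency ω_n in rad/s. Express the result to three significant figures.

From the overshoot, ζ = −ln(OS)/√(π²+ln²(OS)) = 0.158.
t_p = π/ω_d ⇒ ω_d = 14.7 rad/s; then ω_n = ω_d/√(1−ζ²) = 14.9 rad/s.

ω_n ≈ 14.9 rad/s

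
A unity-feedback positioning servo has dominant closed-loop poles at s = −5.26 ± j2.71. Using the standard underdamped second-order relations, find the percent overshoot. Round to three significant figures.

|pole| = ω_n = √(5.26² + 2.71²) = 5.92 rad/s; ζ = cos θ = σ/ω_n = 0.889.
Overshoot: exp(−π·0.889/√(1−0.889²)) = 0.00225, i.e. 0.225%.

%OS ≈ 0.225%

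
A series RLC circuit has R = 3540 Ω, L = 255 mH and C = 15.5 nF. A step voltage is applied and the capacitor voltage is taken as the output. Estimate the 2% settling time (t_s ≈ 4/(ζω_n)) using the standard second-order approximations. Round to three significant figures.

For a series RLC circuit (capacitor voltage as output), ω_n = 1/√(LC) = 1/√(255 mH · 15.5 nF) = 15900 rad/s.
ζ = (R/2)·√(C/L) = (3540/2)·√(15.5 nF/255 mH) = 0.436.
t_s ≈ 4/(ζω_n) = 0.000576 s.

t_s ≈ 0.000576 s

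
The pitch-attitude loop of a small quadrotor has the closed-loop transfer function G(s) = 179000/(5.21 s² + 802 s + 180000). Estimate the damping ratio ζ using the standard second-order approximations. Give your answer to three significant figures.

ζ ≈ 0.414

Dividing through by 5.21: denominator becomes s² + 153.9 s + 34550.
So ω_n = √34550 = 186 rad/s and ζ = 153.9/(2·186) = 0.414.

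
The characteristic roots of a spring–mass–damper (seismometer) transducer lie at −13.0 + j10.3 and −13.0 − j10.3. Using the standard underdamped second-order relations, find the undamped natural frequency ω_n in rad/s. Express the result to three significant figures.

ω_n ≈ 16.6 rad/s

With σ = 13.0, ω_d = 10.3: ω_n = √(σ²+ω_d²) = 16.6 rad/s, ζ = σ/ω_n = 0.784.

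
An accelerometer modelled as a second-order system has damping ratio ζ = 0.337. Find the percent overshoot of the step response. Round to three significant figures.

%OS ≈ 32.5%

For an underdamped second-order system, %OS = 100·exp(−πζ/√(1−ζ²)).
πζ/√(1−ζ²) = π·0.337/√(1−0.114) = 1.124, so %OS = 100·e^(−1.124) = 32.5%.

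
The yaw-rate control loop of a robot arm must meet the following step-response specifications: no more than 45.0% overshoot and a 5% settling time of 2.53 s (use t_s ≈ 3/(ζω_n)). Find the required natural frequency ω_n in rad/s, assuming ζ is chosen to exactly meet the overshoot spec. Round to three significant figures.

ω_n ≈ 4.81 rad/s

From %OS = 100·exp(−πζ/√(1−ζ²)), invert to get ζ = −ln(OS)/√(π² + ln²(OS)) with OS = 0.450.
−ln 0.450 = 0.7985, so ζ = 0.7985/√(π² + 0.6376) = 0.246.
Then ω_n = 3/(ζ t_s) = 3/(0.246 × 2.53) = 4.81 rad/s.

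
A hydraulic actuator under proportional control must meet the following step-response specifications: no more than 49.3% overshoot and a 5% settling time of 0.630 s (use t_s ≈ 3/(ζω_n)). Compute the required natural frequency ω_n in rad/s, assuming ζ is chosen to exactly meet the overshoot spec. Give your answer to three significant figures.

Inverting the overshoot relation: ζ = |ln 0.493|/√(π² + ln²0.493) = 0.220.
From t_s ≈ 3/(ζω_n): ω_n = 3/(ζ·t_s) = 3/(0.220·0.630) = 21.7 rad/s.

ω_n ≈ 21.7 rad/s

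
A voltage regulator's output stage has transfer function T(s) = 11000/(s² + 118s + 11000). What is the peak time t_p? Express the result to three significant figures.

t_p ≈ 0.0362 s

ω_n = √11000 = 105 rad/s; ζ = 118/(2·105) = 0.563.
ω_d = ω_n√(1−ζ²) = 86.7 rad/s. Then t_p = π/ω_d = 0.0362 s.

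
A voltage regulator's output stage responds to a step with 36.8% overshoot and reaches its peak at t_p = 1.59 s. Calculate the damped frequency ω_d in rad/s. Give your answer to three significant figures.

t_p = π/ω_d, so ω_d = π/1.59 = 1.98 rad/s.

ω_d ≈ 1.98 rad/s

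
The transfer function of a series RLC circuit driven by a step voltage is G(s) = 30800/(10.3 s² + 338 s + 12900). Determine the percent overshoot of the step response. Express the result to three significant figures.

%OS ≈ 19.3%

Dividing through by 10.3: denominator becomes s² + 32.82 s + 1252.
So ω_n = √1252 = 35.4 rad/s and ζ = 32.82/(2·35.4) = 0.464.
Overshoot: exp(−π·0.464/√(1−0.464²)) = 0.193, i.e. 19.3%.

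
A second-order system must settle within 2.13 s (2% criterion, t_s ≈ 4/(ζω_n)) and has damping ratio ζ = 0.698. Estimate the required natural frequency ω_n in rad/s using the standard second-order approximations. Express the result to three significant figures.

ω_n ≈ 2.69 rad/s

Rearranging t_s ≈ 4/(ζω_n) gives ω_n = 4/(ζ·t_s) = 4/(0.698 × 2.13) = 2.69 rad/s.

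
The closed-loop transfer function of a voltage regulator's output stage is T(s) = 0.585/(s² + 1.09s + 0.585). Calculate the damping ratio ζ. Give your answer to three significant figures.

ω_n = √0.585 = 0.765 rad/s; ζ = 1.09/(2·0.765) = 0.713.

ζ ≈ 0.713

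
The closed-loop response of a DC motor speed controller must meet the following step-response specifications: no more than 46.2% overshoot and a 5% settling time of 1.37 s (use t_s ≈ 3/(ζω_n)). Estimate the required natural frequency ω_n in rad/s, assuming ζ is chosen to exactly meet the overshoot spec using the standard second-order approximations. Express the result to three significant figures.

ω_n ≈ 9.17 rad/s

From %OS = 100·exp(−πζ/√(1−ζ²)), invert to get ζ = −ln(OS)/√(π² + ln²(OS)) with OS = 0.462.
−ln 0.462 = 0.7722, so ζ = 0.7722/√(π² + 0.5963) = 0.239.
Then ω_n = 3/(ζ t_s) = 3/(0.239 × 1.37) = 9.17 rad/s.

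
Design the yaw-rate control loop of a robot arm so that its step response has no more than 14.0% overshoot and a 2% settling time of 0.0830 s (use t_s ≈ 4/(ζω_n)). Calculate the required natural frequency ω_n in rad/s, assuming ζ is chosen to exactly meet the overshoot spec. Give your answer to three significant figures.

Inverting the overshoot relation: ζ = |ln 0.140|/√(π² + ln²0.140) = 0.531.
Then ω_n = 4/(ζ t_s) = 4/(0.531 × 0.0830) = 90.8 rad/s.

ω_n ≈ 90.8 rad/s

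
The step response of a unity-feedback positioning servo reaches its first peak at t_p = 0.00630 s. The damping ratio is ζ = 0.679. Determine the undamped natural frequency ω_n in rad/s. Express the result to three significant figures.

Peak time t_p = π/ω_d, so ω_d = π/t_p = π/0.00630 = 499 rad/s.
ω_n = ω_d/√(1−ζ²) = 499/√0.539 = 679 rad/s.

ω_n ≈ 679 rad/s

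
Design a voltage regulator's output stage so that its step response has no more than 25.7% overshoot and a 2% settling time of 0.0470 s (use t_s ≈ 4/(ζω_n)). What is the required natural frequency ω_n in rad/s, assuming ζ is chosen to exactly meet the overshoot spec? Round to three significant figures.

Inverting the overshoot relation: ζ = |ln 0.257|/√(π² + ln²0.257) = 0.397.
From t_s ≈ 4/(ζω_n): ω_n = 4/(ζ·t_s) = 4/(0.397·0.0470) = 214 rad/s.

ω_n ≈ 214 rad/s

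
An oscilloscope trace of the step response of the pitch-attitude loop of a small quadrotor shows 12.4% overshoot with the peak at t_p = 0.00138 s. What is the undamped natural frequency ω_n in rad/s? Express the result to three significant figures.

The overshoot fixes ζ = −ln(OS)/√(π²+ln²(OS)) = 0.553.
t_p = π/ω_d ⇒ ω_d = 2280 rad/s; then ω_n = ω_d/√(1−ζ²) = 2730 rad/s.

ω_n ≈ 2730 rad/s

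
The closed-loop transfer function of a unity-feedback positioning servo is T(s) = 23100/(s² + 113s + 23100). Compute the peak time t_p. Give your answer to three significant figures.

t_p ≈ 0.0223 s

Matching coefficients with s² + 2ζω_n s + ω_n² gives ω_n² = 23100 ⇒ ω_n = 152 rad/s, and ζ = 113/(2ω_n) = 0.372.
ω_d = 152·√(1 − 0.372²) = 141 rad/s. Then t_p = π/ω_d = 0.0223 s.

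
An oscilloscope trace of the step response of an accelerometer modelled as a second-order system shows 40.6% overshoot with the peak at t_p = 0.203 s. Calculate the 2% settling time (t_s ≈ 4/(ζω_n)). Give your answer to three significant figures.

The overshoot fixes ζ = −ln(OS)/√(π²+ln²(OS)) = 0.276.
t_p = π/ω_d ⇒ ω_d = 15.5 rad/s; then ω_n = ω_d/√(1−ζ²) = 16.1 rad/s.
t_s ≈ 4/(ζω_n) = 4/(0.276·16.1) = 0.901 s.

t_s ≈ 0.901 s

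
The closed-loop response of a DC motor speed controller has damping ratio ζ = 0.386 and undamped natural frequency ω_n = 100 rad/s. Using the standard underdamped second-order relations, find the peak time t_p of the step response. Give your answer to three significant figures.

The damped frequency is ω_d = ω_n√(1−ζ²) = 100·√(1−0.149) = 92.2 rad/s.
Peak time t_p = π/ω_d = π/92.2 = 0.0341 s.

t_p ≈ 0.0341 s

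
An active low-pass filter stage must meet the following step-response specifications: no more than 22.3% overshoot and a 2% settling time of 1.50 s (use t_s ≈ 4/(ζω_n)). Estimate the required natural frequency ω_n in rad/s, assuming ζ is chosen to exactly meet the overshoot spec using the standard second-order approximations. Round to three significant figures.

ζ = −ln(OS)/√(π² + (ln OS)²). With OS = 0.223, ln OS = −1.501 and ζ = 1.501/3.482 = 0.431.
From t_s ≈ 4/(ζω_n): ω_n = 4/(ζ·t_s) = 4/(0.431·1.50) = 6.19 rad/s.

ω_n ≈ 6.19 rad/s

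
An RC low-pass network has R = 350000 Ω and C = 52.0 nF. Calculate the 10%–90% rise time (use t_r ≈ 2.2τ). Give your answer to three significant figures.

t_r ≈ 0.0400 s

τ = RC = 350000 × 52.0 nF = 0.0182 s.
t_r ≈ 2.2τ = 0.0400 s.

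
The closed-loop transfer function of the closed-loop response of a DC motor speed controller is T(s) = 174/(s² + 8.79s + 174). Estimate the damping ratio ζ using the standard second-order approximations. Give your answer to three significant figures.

ζ ≈ 0.333

Matching coefficients with s² + 2ζω_n s + ω_n² gives ω_n² = 174 ⇒ ω_n = 13.2 rad/s, and ζ = 8.79/(2ω_n) = 0.333.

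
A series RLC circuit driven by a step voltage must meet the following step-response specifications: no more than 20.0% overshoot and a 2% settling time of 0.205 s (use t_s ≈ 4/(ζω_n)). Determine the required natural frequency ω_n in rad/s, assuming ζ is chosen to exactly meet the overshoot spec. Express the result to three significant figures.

ζ = −ln(OS)/√(π² + (ln OS)²). With OS = 0.200, ln OS = −1.609 and ζ = 1.609/3.530 = 0.456.
From t_s ≈ 4/(ζω_n): ω_n = 4/(ζ·t_s) = 4/(0.456·0.205) = 42.8 rad/s.

ω_n ≈ 42.8 rad/s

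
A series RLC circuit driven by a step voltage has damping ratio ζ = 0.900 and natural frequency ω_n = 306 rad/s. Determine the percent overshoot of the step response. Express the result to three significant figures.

%OS ≈ 0.152%

For an underdamped second-order system, %OS = 100·exp(−πζ/√(1−ζ²)).
πζ/√(1−ζ²) = π·0.900/√(1−0.810) = 6.487, so %OS = 100·e^(−6.487) = 0.152%.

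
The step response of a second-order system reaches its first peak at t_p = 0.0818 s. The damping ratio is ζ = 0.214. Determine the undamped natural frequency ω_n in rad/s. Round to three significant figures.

ω_n ≈ 39.3 rad/s

Peak time t_p = π/ω_d, so ω_d = π/t_p = π/0.0818 = 38.4 rad/s.
ω_n = ω_d/√(1−ζ²) = 38.4/√0.954 = 39.3 rad/s.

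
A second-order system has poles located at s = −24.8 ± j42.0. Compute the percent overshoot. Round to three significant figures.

The poles are at −σ ± jω_d with σ = 24.8 and ω_d = 42.0, so ω_n = √(σ²+ω_d²) = 48.8 rad/s and ζ = σ/ω_n = 0.508.
Overshoot: exp(−π·0.508/√(1−0.508²)) = 0.156, i.e. 15.6%.

%OS ≈ 15.6%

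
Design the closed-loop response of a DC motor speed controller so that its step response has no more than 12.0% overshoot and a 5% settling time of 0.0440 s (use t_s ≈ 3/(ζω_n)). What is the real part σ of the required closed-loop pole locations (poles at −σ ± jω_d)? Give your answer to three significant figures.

σ ≈ 68.2

The settling-time spec alone fixes σ = ζω_n = 3/t_s = 3/0.0440 = 68.2.
(Overshoot then fixes ζ = 0.559 and hence ω_d = σ·√(1−ζ²)/ζ = 101 rad/s.)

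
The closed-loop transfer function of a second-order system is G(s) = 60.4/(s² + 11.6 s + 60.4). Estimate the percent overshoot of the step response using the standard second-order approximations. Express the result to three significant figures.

Matching coefficients with s² + 2ζω_n s + ω_n² gives ω_n² = 60.4 ⇒ ω_n = 7.77 rad/s, and ζ = 11.6/(2ω_n) = 0.746.
Overshoot: exp(−π·0.746/√(1−0.746²)) = 0.0295, i.e. 2.95%.

%OS ≈ 2.95%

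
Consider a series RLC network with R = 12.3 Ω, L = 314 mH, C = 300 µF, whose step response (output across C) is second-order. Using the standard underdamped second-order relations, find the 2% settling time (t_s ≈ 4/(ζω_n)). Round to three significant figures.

For a series RLC circuit (capacitor voltage as output), ω_n = 1/√(LC) = 1/√(314 mH · 300 µF) = 103 rad/s.
ζ = (R/2)·√(C/L) = (12.3/2)·√(300 µF/314 mH) = 0.190.
t_s ≈ 4/(ζω_n) = 0.204 s.

t_s ≈ 0.204 s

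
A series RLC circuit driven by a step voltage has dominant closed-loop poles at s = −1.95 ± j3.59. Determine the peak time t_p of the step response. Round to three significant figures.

t_p = π/ω_d with ω_d = 3.59 (the imaginary part), so t_p = 0.875 s.

t_p ≈ 0.875 s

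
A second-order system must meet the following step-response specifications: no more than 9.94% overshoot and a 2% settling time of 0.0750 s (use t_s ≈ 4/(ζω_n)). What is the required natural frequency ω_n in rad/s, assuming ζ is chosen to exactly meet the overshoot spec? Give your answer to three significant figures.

ω_n ≈ 90.1 rad/s

Inverting the overshoot relation: ζ = |ln 0.0994|/√(π² + ln²0.0994) = 0.592.
Then ω_n = 4/(ζ t_s) = 4/(0.592 × 0.0750) = 90.1 rad/s.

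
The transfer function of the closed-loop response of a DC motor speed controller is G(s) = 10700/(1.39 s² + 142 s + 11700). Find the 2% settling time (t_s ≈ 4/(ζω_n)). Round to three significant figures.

Dividing through by 1.39: denominator becomes s² + 102.2 s + 8417.
So ω_n = √8417 = 91.7 rad/s and ζ = 102.2/(2·91.7) = 0.557.
t_s ≈ 4/(ζω_n) = 0.0783 s.

t_s ≈ 0.0783 s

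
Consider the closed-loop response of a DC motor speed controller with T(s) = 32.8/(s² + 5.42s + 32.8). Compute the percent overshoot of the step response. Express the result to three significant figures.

ω_n = √32.8 = 5.73 rad/s; ζ = 5.42/(2·5.73) = 0.473.
%OS = 100 e^{−πζ/√(1−ζ²)} with ζ = 0.473 gives 18.5%.

%OS ≈ 18.5%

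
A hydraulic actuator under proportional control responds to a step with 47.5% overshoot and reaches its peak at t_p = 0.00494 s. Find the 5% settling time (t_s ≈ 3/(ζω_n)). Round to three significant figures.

t_s ≈ 0.0199 s

ζ from %OS: ζ = |ln 0.475|/√(π²+ln²0.475) = 0.231.
From t_p = π/ω_d, ω_d = π/0.00494 = 636 rad/s, so ω_n = ω_d/√(1−ζ²) = 654 rad/s.
t_s ≈ 3/(ζω_n) = 3/(0.231·654) = 0.0199 s.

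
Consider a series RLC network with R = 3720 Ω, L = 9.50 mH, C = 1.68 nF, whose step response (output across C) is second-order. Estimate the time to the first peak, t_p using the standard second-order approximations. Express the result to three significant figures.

For a series RLC circuit (capacitor voltage as output), ω_n = 1/√(LC) = 1/√(9.50 mH · 1.68 nF) = 250000 rad/s.
ζ = (R/2)·√(C/L) = (3720/2)·√(1.68 nF/9.50 mH) = 0.782.
The damped frequency ω_d = ω_n√(1−ζ²) = 156000 rad/s. t_p = π/ω_d = 0.0000201 s.

t_p ≈ 0.0000201 s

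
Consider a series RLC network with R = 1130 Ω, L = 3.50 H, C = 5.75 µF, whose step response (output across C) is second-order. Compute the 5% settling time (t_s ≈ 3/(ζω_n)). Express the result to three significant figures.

For a series RLC circuit (capacitor voltage as output), ω_n = 1/√(LC) = 1/√(3.50 H · 5.75 µF) = 223 rad/s.
ζ = (R/2)·√(C/L) = (1130/2)·√(5.75 µF/3.50 H) = 0.724.
t_s ≈ 3/(ζω_n) = 0.0186 s.

t_s ≈ 0.0186 s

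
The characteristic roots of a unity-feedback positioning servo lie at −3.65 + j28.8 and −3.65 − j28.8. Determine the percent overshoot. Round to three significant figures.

With σ = 3.65, ω_d = 28.8: ω_n = √(σ²+ω_d²) = 29.0 rad/s, ζ = σ/ω_n = 0.126.
%OS = 100 e^{−πζ/√(1−ζ²)} with ζ = 0.126 gives 67.2%.

%OS ≈ 67.2%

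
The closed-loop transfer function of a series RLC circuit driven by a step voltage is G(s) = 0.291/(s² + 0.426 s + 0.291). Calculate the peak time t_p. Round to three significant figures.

ω_n = √0.291 = 0.539 rad/s; ζ = 0.426/(2·0.539) = 0.395.
ω_d = 0.539·√(1 − 0.395²) = 0.496 rad/s. Then t_p = π/ω_d = 6.34 s.

t_p ≈ 6.34 s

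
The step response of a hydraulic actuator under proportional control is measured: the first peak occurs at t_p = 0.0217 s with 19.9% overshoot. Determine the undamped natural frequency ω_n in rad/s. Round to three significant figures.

From the overshoot, ζ = −ln(OS)/√(π²+ln²(OS)) = 0.457.
From t_p = π/ω_d, ω_d = π/0.0217 = 145 rad/s, so ω_n = ω_d/√(1−ζ²) = 163 rad/s.

ω_n ≈ 163 rad/s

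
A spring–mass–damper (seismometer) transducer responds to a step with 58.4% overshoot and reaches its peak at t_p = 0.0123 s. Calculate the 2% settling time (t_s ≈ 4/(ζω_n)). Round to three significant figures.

The overshoot fixes ζ = −ln(OS)/√(π²+ln²(OS)) = 0.169.
t_p = π/ω_d ⇒ ω_d = 255 rad/s; then ω_n = ω_d/√(1−ζ²) = 259 rad/s.
t_s ≈ 4/(ζω_n) = 4/(0.169·259) = 0.0915 s.

t_s ≈ 0.0915 s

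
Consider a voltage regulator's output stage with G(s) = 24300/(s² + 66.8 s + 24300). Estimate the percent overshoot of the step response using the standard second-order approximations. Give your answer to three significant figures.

%OS ≈ 50.2%

Comparing the denominator to s² + 2ζω_n s + ω_n²: ω_n = √24300 = 156 rad/s, and 2ζω_n = 66.8 so ζ = 66.8/(2·156) = 0.214.
%OS = 100·exp(−πζ/√(1−ζ²)) = 50.2%.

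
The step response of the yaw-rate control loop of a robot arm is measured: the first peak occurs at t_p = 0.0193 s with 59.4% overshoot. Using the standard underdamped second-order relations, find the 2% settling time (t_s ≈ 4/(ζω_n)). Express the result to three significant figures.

The overshoot fixes ζ = −ln(OS)/√(π²+ln²(OS)) = 0.164.
From t_p = π/ω_d, ω_d = π/0.0193 = 163 rad/s, so ω_n = ω_d/√(1−ζ²) = 165 rad/s.
t_s ≈ 4/(ζω_n) = 4/(0.164·165) = 0.148 s.

t_s ≈ 0.148 s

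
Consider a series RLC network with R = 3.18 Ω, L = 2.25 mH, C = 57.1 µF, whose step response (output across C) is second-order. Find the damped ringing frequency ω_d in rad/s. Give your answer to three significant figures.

ω_d ≈ 2700 rad/s

For a series RLC circuit (capacitor voltage as output), ω_n = 1/√(LC) = 1/√(2.25 mH · 57.1 µF) = 2790 rad/s.
ζ = (R/2)·√(C/L) = (3.18/2)·√(57.1 µF/2.25 mH) = 0.253.
ω_d = ω_n√(1−ζ²) = 2700 rad/s.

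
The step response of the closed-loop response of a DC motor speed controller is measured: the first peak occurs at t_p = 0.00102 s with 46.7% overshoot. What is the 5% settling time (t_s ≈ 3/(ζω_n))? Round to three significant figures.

ζ from %OS: ζ = |ln 0.467|/√(π²+ln²0.467) = 0.236.
t_p = π/ω_d ⇒ ω_d = 3080 rad/s; then ω_n = ω_d/√(1−ζ²) = 3170 rad/s.
t_s ≈ 3/(ζω_n) = 3/(0.236·3170) = 0.00402 s.

t_s ≈ 0.00402 s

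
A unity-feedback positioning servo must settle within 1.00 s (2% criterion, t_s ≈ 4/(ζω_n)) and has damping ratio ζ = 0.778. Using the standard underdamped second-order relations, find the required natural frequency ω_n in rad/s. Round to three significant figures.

ω_n ≈ 5.14 rad/s

Rearranging t_s ≈ 4/(ζω_n) gives ω_n = 4/(ζ·t_s) = 4/(0.778 × 1.00) = 5.14 rad/s.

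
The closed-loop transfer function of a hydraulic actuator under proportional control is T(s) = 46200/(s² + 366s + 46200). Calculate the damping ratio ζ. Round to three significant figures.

ζ ≈ 0.851

Comparing the denominator to s² + 2ζω_n s + ω_n²: ω_n = √46200 = 215 rad/s, and 2ζω_n = 366 so ζ = 366/(2·215) = 0.851.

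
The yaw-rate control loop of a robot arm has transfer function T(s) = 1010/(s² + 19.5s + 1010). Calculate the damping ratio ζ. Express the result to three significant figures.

Comparing the denominator to s² + 2ζω_n s + ω_n²: ω_n = √1010 = 31.8 rad/s, and 2ζω_n = 19.5 so ζ = 19.5/(2·31.8) = 0.307.

ζ ≈ 0.307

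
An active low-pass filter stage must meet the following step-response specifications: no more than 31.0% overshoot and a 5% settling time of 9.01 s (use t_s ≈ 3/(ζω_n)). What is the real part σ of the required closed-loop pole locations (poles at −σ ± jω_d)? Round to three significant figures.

σ ≈ 0.333

The settling-time spec alone fixes σ = ζω_n = 3/t_s = 3/9.01 = 0.333.
(Overshoot then fixes ζ = 0.349 and hence ω_d = σ·√(1−ζ²)/ζ = 0.893 rad/s.)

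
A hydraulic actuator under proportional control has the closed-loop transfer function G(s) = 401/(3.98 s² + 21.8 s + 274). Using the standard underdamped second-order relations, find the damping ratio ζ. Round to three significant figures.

ζ ≈ 0.330

Dividing through by 3.98: denominator becomes s² + 5.477 s + 68.84.
So ω_n = √68.84 = 8.30 rad/s and ζ = 5.477/(2·8.30) = 0.330.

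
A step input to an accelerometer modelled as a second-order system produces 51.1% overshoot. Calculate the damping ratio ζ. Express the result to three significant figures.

ζ ≈ 0.209

ζ = −ln(OS)/√(π² + (ln OS)²). With OS = 0.511, ln OS = −0.6714 and ζ = 0.6714/3.213 = 0.209.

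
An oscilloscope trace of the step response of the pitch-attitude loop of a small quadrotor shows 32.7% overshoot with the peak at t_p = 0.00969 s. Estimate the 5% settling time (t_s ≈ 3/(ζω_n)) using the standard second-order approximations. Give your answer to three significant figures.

ζ from %OS: ζ = |ln 0.327|/√(π²+ln²0.327) = 0.335.
From t_p = π/ω_d, ω_d = π/0.00969 = 324 rad/s, so ω_n = ω_d/√(1−ζ²) = 344 rad/s.
t_s ≈ 3/(ζω_n) = 3/(0.335·344) = 0.0260 s.

t_s ≈ 0.0260 s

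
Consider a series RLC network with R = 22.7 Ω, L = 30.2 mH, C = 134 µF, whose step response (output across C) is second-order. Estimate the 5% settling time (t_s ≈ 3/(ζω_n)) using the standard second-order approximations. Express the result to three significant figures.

For a series RLC circuit (capacitor voltage as output), ω_n = 1/√(LC) = 1/√(30.2 mH · 134 µF) = 497 rad/s.
ζ = (R/2)·√(C/L) = (22.7/2)·√(134 µF/30.2 mH) = 0.756.
t_s ≈ 3/(ζω_n) = 0.00798 s.

t_s ≈ 0.00798 s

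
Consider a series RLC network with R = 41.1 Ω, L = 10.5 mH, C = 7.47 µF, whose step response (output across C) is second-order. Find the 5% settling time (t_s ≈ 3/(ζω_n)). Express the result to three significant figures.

t_s ≈ 0.00153 s

For a series RLC circuit (capacitor voltage as output), ω_n = 1/√(LC) = 1/√(10.5 mH · 7.47 µF) = 3570 rad/s.
ζ = (R/2)·√(C/L) = (41.1/2)·√(7.47 µF/10.5 mH) = 0.548.
t_s ≈ 3/(ζω_n) = 0.00153 s.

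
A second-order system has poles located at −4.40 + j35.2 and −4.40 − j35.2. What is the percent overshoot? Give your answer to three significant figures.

|pole| = ω_n = √(4.40² + 35.2²) = 35.5 rad/s; ζ = cos θ = σ/ω_n = 0.124.
Overshoot: exp(−π·0.124/√(1−0.124²)) = 0.675, i.e. 67.5%.

%OS ≈ 67.5%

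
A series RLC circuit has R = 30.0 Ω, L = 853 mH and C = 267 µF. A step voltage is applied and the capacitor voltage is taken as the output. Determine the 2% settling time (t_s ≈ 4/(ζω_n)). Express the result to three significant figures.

For a series RLC circuit (capacitor voltage as output), ω_n = 1/√(LC) = 1/√(853 mH · 267 µF) = 66.3 rad/s.
ζ = (R/2)·√(C/L) = (30.0/2)·√(267 µF/853 mH) = 0.265.
t_s ≈ 4/(ζω_n) = 0.227 s.

t_s ≈ 0.227 s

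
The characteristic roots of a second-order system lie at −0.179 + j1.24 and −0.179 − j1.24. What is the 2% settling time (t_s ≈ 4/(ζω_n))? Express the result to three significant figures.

t_s ≈ 22.3 s

For poles at −σ ± jω_d, ζω_n = σ = 0.179, so t_s ≈ 4/σ = 22.3 s.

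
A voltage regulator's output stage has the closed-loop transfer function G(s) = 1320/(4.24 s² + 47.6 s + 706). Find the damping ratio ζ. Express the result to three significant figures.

Dividing through by 4.24: denominator becomes s² + 11.23 s + 166.5.
So ω_n = √166.5 = 12.9 rad/s and ζ = 11.23/(2·12.9) = 0.435.

ζ ≈ 0.435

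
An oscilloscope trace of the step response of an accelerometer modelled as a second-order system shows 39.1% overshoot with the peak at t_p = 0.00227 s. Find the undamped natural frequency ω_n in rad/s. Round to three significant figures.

ω_n ≈ 1440 rad/s

The overshoot fixes ζ = −ln(OS)/√(π²+ln²(OS)) = 0.286.
From t_p = π/ω_d, ω_d = π/0.00227 = 1380 rad/s, so ω_n = ω_d/√(1−ζ²) = 1440 rad/s.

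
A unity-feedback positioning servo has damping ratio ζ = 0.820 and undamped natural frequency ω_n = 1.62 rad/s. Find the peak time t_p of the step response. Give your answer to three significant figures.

The damped frequency is ω_d = ω_n√(1−ζ²) = 1.62·√(1−0.672) = 0.927 rad/s.
Peak time t_p = π/ω_d = π/0.927 = 3.39 s.

t_p ≈ 3.39 s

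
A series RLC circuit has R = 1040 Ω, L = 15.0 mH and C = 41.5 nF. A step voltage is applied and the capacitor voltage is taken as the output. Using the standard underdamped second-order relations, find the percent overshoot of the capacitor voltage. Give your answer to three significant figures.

For a series RLC circuit (capacitor voltage as output), ω_n = 1/√(LC) = 1/√(15.0 mH · 41.5 nF) = 40100 rad/s.
ζ = (R/2)·√(C/L) = (1040/2)·√(41.5 nF/15.0 mH) = 0.865.
%OS = 100·exp(−πζ/√(1−ζ²)) = 0.445%.

%OS ≈ 0.445%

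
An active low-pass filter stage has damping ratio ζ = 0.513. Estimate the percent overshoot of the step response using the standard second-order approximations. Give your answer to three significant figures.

For an underdamped second-order system, %OS = 100·exp(−πζ/√(1−ζ²)).
πζ/√(1−ζ²) = π·0.513/√(1−0.263) = 1.878, so %OS = 100·e^(−1.878) = 15.3%.

%OS ≈ 15.3%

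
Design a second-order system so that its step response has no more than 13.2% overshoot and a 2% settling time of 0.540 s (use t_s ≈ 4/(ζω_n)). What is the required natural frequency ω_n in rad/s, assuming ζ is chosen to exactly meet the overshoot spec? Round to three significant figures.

ω_n ≈ 13.7 rad/s

From %OS = 100·exp(−πζ/√(1−ζ²)), invert to get ζ = −ln(OS)/√(π² + ln²(OS)) with OS = 0.132.
−ln 0.132 = 2.025, so ζ = 2.025/√(π² + 4.100) = 0.542.
Then ω_n = 4/(ζ t_s) = 4/(0.542 × 0.540) = 13.7 rad/s.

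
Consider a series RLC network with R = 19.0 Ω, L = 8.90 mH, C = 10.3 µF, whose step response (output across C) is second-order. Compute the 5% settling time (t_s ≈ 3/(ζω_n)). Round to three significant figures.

For a series RLC circuit (capacitor voltage as output), ω_n = 1/√(LC) = 1/√(8.90 mH · 10.3 µF) = 3300 rad/s.
ζ = (R/2)·√(C/L) = (19.0/2)·√(10.3 µF/8.90 mH) = 0.323.
t_s ≈ 3/(ζω_n) = 0.00281 s.

t_s ≈ 0.00281 s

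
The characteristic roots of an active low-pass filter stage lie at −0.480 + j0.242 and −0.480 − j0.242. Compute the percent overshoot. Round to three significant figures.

|pole| = ω_n = √(0.480² + 0.242²) = 0.538 rad/s; ζ = cos θ = σ/ω_n = 0.893.
Overshoot: exp(−π·0.893/√(1−0.893²)) = 0.00197, i.e. 0.197%.

%OS ≈ 0.197%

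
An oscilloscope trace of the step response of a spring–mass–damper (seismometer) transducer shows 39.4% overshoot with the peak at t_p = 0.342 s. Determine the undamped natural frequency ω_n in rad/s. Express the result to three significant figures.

From the overshoot, ζ = −ln(OS)/√(π²+ln²(OS)) = 0.284.
t_p = π/ω_d ⇒ ω_d = 9.19 rad/s; then ω_n = ω_d/√(1−ζ²) = 9.58 rad/s.

ω_n ≈ 9.58 rad/s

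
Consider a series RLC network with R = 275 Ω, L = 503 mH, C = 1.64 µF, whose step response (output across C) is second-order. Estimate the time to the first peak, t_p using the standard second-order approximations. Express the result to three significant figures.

t_p ≈ 0.00295 s

For a series RLC circuit (capacitor voltage as output), ω_n = 1/√(LC) = 1/√(503 mH · 1.64 µF) = 1100 rad/s.
ζ = (R/2)·√(C/L) = (275/2)·√(1.64 µF/503 mH) = 0.248.
ω_d = 1100·√(1 − 0.248²) = 1070 rad/s. t_p = π/ω_d = 0.00295 s.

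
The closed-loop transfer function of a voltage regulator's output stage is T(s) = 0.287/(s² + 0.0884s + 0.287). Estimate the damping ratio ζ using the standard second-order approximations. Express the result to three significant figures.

ζ ≈ 0.0825

ω_n = √0.287 = 0.536 rad/s; ζ = 0.0884/(2·0.536) = 0.0825.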